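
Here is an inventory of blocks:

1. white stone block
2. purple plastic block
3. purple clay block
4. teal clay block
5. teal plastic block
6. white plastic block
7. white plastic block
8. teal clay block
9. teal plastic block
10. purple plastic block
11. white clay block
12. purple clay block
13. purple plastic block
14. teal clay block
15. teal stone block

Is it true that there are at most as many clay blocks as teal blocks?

|clay blocks| = 6.
|teal blocks| = 6.
The claim requires 6 ≤ 6, which holds.

True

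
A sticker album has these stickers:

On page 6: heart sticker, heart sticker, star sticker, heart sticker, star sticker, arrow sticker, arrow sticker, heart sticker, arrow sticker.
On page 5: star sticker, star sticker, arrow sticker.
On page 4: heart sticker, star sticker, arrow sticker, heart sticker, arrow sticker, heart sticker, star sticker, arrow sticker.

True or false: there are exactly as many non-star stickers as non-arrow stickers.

|non-star stickers| = 14.
|non-arrow stickers| = 13.
The claim requires 14 = 13, which does not hold.

False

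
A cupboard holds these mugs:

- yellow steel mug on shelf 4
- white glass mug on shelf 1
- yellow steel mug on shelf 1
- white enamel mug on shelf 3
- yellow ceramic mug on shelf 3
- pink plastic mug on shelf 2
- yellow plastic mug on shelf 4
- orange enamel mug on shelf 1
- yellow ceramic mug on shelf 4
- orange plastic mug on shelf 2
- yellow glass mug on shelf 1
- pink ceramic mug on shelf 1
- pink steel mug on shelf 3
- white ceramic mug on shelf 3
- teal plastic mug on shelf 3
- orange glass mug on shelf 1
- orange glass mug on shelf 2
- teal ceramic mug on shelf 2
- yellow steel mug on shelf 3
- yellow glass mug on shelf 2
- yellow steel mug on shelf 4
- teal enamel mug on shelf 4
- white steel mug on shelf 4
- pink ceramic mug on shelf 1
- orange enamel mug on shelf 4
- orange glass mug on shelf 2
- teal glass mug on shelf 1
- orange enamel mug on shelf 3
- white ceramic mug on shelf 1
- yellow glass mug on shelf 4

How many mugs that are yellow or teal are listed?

14

teal: 4; yellow: 10; together 4 + 10 = 14.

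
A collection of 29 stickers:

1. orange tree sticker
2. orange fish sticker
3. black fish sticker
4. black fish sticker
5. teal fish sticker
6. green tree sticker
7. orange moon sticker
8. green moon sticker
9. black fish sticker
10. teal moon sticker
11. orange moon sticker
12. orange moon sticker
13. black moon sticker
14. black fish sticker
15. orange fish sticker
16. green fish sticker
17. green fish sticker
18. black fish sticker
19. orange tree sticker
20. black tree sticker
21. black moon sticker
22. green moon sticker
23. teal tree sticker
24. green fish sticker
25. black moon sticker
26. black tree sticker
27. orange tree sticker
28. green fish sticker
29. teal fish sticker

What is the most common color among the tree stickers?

Counts by color (restricted to tree stickers): orange 3, black 2, teal 1, green 1.
The maximum is 3, held uniquely by orange.

orange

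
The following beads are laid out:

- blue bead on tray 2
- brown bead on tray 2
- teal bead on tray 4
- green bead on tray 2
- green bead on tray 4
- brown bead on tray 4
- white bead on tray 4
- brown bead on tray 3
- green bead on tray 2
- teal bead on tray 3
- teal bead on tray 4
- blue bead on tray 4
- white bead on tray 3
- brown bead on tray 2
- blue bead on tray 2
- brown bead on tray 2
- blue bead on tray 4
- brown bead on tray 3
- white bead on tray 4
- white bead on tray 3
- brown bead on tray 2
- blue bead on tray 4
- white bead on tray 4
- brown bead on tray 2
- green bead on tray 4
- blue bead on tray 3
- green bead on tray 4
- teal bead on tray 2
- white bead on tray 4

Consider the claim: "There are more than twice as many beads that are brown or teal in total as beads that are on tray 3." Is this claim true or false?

False

beads that are brown or teal: 12.
beads on tray 3: 6.
The claim requires 12 > 2 × 6 = 12, which does not hold.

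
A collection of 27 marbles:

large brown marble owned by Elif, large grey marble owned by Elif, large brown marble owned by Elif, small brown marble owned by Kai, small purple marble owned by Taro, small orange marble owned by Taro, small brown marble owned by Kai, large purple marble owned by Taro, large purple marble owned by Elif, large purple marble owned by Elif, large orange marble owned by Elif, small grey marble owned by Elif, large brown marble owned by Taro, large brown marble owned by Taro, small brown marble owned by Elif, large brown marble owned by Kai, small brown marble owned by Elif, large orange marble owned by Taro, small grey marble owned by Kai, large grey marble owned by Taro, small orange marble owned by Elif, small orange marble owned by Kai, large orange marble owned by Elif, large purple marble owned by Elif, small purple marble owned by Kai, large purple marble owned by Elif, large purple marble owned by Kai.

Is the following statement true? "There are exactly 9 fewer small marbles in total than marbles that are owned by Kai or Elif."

There are 11 small marbles.
Count of marbles owned by Kai or Elif: 20.
The claim requires 20 − 11 (= 9) to equal 9, which holds.

True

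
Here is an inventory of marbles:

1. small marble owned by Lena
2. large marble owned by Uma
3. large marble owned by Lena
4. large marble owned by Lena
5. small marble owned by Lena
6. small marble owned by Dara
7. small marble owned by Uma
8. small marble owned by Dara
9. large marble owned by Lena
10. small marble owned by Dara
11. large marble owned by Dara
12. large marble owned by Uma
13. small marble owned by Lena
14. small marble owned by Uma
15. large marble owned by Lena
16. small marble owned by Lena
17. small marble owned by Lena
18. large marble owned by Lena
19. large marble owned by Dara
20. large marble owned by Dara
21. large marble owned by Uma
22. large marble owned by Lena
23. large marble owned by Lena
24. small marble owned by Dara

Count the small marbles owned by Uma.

2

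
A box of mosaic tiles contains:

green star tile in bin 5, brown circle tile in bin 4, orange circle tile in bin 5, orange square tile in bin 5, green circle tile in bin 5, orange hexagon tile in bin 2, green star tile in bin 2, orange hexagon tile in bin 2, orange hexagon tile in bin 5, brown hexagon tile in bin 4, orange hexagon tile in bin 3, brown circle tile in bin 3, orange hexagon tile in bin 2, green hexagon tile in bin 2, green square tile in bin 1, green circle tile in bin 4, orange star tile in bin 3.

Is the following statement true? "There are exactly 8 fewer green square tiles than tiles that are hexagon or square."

True

green square tiles: 1.
tiles that are hexagon or square: 9.
The claim requires 9 − 1 (= 8) to equal 8, which holds.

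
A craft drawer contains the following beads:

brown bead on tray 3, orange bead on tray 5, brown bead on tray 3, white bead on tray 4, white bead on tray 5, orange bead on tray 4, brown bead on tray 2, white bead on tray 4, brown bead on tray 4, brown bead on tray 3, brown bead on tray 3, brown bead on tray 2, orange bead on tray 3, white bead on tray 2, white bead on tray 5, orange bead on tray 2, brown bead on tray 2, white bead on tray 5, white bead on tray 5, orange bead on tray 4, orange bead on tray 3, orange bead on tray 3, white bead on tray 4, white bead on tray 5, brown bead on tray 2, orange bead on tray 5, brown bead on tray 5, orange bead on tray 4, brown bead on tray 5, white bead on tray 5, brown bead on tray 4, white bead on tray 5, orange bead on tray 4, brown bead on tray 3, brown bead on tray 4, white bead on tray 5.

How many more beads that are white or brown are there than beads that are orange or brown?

beads that are white or brown: 26.
beads that are orange or brown: 24.
26 − 24 = 2.

2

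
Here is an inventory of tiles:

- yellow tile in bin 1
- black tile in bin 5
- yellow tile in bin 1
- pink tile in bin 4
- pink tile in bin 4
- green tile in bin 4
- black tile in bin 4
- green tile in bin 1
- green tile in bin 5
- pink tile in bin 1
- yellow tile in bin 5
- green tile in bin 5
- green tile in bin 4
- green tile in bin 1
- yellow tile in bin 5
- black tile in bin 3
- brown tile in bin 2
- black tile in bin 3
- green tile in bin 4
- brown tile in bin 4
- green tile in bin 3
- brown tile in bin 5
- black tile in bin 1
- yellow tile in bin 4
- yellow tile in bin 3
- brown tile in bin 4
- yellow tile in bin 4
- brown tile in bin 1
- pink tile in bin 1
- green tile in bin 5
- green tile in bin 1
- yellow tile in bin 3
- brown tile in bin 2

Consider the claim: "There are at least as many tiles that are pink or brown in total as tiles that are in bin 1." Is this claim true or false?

True

There are 10 tiles that are pink or brown.
There are 9 tiles in bin 1.
The claim requires 10 ≥ 9, which holds.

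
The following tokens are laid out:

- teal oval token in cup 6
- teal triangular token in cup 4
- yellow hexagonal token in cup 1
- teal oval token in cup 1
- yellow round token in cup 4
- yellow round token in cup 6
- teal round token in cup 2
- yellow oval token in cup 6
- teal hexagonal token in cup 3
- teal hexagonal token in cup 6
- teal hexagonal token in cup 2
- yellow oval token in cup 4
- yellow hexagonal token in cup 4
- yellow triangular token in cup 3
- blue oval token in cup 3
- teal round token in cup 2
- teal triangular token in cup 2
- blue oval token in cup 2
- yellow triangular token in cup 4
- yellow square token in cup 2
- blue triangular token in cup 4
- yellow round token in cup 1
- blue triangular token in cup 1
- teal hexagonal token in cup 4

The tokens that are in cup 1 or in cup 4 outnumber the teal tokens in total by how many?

1

tokens in cup 1 or in cup 4: 11.
teal tokens: 10.
11 − 10 = 1.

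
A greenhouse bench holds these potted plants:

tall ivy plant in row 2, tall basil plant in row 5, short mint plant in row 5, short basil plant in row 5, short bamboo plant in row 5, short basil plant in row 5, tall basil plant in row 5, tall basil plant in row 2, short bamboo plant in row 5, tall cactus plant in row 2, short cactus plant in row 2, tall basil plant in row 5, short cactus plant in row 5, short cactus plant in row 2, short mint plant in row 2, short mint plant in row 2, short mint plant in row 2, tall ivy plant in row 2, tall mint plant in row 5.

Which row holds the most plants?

row 5

Counts by row: row 5→10, row 2→9.
The maximum is 10, held uniquely by row 5.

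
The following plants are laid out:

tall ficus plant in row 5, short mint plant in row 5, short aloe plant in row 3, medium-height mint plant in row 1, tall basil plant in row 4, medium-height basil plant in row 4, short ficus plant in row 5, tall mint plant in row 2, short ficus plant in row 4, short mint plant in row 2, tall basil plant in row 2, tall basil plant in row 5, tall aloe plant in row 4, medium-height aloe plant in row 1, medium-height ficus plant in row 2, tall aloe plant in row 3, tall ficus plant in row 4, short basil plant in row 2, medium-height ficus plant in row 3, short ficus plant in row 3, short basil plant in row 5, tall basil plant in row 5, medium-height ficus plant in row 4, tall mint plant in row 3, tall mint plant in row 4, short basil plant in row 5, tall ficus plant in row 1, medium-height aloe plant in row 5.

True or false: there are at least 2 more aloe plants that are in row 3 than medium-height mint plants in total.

False

|aloe plants in row 3| = 2.
|medium-height mint plants| = 1.
The claim requires 2 − 1 = 1 ≥ 2, which does not hold.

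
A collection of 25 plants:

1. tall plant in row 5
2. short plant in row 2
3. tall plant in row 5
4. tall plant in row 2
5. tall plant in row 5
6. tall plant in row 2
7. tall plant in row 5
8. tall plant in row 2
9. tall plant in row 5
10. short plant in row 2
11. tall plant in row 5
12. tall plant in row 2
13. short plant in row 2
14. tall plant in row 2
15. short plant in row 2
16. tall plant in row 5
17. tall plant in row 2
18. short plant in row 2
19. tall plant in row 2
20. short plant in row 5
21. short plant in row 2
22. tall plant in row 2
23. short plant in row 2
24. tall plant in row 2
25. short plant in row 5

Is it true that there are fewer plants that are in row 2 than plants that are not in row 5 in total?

False

There are 16 plants in row 2.
There are 16 plants that are not in row 5.
The claim requires 16 < 16, which does not hold.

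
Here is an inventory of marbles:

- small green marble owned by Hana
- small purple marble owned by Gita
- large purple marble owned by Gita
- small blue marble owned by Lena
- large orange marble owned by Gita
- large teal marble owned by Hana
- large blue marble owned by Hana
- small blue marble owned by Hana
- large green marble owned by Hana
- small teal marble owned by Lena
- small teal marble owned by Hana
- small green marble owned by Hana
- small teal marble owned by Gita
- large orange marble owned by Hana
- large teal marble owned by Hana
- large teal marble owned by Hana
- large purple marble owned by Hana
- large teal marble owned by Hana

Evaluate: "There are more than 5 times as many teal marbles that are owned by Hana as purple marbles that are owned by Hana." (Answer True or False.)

|teal marbles owned by Hana| = 5.
|purple marbles owned by Hana| = 1.
The claim requires 5 > 5 × 1 = 5, which does not hold.

False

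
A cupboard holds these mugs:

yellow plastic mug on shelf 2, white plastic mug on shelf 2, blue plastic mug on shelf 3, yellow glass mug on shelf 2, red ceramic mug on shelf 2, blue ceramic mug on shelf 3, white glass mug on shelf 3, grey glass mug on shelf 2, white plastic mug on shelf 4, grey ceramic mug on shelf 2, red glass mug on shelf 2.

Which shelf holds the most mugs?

Counts by shelf: shelf 2→7, shelf 3→3, shelf 4→1.
The maximum is 7, held uniquely by shelf 2.

shelf 2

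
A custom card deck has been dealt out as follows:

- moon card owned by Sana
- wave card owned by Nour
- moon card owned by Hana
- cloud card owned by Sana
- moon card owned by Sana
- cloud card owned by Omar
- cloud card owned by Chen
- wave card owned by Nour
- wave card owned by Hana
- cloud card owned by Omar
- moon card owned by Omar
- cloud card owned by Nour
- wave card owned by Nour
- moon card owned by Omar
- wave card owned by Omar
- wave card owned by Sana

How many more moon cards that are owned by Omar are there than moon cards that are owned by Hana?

moon cards owned by Omar: 2.
moon cards owned by Hana: 1.
2 − 1 = 1.

1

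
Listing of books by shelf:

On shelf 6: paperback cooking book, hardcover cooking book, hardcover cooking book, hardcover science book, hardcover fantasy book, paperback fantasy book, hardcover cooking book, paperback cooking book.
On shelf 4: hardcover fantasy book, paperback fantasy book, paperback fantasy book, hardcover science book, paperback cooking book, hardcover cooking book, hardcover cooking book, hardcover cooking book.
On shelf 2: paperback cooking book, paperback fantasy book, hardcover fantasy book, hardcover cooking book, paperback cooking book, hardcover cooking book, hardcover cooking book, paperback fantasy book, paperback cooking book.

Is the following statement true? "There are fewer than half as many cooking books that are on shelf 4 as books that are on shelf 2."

True

|cooking books on shelf 4| = 4.
|books on shelf 2| = 9.
The claim requires 2 × 4 = 8 < 9, which holds.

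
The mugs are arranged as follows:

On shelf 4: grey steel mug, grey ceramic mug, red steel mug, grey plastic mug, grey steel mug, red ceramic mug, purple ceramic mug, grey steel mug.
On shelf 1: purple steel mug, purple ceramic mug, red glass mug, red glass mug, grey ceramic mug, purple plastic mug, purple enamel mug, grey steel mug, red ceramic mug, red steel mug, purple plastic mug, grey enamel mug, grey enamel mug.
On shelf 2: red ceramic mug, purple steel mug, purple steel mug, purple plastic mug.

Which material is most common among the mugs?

steel

Counts by material: steel 9, ceramic 7, plastic 4, enamel 3, glass 2.
The maximum is 9, held uniquely by steel.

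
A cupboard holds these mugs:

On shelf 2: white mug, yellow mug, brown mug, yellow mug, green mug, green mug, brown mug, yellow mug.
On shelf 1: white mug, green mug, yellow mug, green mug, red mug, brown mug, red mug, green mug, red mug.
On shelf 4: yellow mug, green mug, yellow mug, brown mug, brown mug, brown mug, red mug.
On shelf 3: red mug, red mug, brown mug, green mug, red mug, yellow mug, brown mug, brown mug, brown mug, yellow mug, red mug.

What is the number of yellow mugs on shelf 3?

2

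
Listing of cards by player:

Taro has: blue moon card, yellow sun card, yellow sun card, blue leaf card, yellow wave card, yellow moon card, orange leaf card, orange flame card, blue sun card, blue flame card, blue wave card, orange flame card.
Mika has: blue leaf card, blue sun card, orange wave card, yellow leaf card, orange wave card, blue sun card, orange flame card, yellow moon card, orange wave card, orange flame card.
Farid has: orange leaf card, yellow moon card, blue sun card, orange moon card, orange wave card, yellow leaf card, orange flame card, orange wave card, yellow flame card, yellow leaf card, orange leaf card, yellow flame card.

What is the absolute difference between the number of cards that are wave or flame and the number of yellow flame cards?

13

cards that are wave or flame: 15. yellow flame cards: 2.
|15 − 2| = 15 − 2 = 13.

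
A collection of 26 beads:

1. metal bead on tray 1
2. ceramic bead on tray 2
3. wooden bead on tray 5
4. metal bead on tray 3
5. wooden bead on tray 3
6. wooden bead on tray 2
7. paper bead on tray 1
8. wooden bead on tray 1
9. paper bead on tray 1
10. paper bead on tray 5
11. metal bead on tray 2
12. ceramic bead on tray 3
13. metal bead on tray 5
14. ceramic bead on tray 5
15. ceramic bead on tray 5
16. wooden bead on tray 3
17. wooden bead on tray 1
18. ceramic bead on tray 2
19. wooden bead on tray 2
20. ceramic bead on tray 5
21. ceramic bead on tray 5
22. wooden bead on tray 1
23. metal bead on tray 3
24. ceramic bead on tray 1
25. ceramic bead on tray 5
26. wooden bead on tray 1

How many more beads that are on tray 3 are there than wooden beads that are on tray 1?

beads on tray 3: 5.
wooden beads on tray 1: 4.
5 − 4 = 1.

1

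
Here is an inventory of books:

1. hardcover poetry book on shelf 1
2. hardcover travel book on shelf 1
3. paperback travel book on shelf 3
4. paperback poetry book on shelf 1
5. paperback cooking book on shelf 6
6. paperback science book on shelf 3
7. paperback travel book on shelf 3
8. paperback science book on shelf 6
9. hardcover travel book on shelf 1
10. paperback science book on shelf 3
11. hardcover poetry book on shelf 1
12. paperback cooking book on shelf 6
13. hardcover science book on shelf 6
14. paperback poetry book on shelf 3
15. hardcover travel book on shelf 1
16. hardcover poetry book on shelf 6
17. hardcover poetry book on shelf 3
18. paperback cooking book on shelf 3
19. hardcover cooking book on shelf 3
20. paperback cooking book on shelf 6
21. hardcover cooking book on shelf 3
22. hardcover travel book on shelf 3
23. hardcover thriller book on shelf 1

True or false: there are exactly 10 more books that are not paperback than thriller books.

False

books that are not paperback: 12.
thriller books: 1.
The claim requires 12 − 1 (= 11) to equal 10, which does not hold.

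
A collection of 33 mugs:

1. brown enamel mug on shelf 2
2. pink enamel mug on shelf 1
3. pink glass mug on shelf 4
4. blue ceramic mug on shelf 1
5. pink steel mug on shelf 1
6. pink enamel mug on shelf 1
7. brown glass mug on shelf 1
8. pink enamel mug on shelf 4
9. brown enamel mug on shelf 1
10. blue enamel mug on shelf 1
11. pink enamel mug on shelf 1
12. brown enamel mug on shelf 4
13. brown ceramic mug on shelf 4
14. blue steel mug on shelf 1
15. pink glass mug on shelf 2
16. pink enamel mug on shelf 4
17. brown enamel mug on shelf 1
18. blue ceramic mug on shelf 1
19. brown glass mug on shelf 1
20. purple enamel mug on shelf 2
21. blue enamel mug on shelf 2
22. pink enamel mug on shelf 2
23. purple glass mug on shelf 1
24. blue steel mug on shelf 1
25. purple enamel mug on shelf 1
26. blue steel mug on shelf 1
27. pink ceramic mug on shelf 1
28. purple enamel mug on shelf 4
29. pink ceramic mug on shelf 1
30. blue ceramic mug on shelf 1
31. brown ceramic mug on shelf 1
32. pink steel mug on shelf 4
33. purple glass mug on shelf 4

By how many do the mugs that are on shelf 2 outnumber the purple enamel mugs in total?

2

mugs on shelf 2: 5.
purple enamel mugs: 3.
5 − 3 = 2.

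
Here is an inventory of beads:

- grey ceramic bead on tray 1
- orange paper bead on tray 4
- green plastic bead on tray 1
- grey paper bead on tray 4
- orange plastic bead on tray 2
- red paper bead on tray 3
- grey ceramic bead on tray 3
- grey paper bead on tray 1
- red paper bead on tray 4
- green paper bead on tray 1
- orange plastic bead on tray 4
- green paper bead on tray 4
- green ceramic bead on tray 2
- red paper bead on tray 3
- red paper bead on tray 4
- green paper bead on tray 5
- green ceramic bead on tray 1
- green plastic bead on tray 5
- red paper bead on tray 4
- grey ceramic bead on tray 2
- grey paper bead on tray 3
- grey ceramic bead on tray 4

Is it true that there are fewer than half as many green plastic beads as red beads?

|green plastic beads| = 2.
|red beads| = 5.
The claim requires 2 × 2 = 4 < 5, which holds.

True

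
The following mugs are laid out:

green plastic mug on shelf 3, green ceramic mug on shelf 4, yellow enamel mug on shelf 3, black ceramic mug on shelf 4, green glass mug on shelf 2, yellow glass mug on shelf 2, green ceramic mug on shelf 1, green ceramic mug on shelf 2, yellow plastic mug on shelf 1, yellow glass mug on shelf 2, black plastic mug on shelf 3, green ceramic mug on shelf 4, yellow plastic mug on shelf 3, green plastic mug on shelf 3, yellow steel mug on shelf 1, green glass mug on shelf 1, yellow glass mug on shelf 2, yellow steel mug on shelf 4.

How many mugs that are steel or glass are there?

7

glass: 5; steel: 2; together 5 + 2 = 7.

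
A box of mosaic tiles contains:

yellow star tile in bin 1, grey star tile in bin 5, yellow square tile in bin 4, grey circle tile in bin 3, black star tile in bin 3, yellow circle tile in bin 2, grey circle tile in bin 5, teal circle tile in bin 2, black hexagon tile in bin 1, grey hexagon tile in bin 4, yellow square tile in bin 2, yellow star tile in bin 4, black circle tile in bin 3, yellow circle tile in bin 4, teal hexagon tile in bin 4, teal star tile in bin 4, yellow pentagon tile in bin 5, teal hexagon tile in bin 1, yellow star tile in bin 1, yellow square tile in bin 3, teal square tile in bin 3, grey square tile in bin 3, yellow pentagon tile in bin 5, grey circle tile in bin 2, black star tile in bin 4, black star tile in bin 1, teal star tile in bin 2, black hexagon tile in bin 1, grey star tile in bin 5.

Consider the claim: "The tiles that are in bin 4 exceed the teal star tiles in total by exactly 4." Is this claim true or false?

False

|tiles in bin 4| = 7.
|teal star tiles| = 2.
The claim requires 7 − 2 (= 5) to equal 4, which does not hold.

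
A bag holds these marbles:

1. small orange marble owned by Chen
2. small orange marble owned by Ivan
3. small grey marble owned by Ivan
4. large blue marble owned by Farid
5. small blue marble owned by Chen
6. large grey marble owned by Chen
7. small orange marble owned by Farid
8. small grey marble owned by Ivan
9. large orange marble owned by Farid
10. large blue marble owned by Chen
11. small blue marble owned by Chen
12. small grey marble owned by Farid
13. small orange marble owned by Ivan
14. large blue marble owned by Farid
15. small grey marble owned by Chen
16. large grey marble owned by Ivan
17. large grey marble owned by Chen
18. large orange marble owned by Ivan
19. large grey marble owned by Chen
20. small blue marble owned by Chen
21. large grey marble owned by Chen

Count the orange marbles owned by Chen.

1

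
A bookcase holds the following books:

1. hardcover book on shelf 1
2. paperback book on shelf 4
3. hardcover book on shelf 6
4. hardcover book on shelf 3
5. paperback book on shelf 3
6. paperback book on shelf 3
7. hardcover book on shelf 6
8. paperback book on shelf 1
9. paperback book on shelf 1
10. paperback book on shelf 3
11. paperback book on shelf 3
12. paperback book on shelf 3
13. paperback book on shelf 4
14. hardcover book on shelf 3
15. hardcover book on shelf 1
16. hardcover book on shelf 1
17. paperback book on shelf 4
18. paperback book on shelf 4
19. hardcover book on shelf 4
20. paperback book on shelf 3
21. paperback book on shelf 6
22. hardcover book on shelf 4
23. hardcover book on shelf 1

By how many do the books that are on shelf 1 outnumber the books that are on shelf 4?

0

books on shelf 1: 6.
books on shelf 4: 6.
6 − 6 = 0.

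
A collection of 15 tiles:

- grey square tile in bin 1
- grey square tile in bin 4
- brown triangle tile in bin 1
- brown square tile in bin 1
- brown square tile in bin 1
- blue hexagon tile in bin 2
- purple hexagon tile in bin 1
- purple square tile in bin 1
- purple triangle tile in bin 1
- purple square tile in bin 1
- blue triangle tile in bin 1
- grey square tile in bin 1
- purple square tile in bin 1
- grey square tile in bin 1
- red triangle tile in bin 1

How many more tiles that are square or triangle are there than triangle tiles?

9

tiles that are square or triangle: 13.
triangle tiles: 4.
13 − 4 = 9.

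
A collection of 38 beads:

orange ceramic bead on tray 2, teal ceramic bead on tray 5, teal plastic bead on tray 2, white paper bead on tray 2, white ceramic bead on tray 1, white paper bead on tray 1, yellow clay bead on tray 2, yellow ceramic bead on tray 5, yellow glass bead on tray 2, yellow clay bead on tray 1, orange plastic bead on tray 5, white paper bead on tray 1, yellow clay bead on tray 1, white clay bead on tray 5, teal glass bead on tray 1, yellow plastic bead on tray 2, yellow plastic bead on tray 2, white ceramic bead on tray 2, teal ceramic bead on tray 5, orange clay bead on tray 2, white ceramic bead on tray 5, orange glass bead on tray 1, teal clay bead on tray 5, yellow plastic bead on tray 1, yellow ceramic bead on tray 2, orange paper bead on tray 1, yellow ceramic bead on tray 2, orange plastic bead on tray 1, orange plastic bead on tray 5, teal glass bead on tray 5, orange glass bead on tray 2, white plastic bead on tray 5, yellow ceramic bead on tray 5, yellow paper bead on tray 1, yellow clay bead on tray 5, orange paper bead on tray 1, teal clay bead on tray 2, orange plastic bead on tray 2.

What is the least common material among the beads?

glass

Counts by material: ceramic 10, plastic 9, clay 8, paper 6, glass 5.
The minimum is 5, held uniquely by glass.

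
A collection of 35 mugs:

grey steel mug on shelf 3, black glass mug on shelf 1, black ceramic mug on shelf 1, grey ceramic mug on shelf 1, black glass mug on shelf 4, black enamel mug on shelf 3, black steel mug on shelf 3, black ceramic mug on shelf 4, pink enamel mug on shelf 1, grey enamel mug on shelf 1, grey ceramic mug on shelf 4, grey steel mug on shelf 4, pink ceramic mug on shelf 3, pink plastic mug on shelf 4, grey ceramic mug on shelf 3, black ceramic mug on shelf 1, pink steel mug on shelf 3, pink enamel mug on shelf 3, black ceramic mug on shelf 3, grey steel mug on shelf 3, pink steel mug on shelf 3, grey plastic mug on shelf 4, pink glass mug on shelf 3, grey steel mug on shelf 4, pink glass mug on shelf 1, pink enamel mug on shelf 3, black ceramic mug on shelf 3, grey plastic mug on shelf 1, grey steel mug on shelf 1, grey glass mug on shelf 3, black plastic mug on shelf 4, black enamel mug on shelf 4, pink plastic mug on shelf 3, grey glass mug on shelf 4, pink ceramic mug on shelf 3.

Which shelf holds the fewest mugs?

Counts by shelf: shelf 3→16, shelf 4→10, shelf 1→9.
The minimum is 9, held uniquely by shelf 1.

shelf 1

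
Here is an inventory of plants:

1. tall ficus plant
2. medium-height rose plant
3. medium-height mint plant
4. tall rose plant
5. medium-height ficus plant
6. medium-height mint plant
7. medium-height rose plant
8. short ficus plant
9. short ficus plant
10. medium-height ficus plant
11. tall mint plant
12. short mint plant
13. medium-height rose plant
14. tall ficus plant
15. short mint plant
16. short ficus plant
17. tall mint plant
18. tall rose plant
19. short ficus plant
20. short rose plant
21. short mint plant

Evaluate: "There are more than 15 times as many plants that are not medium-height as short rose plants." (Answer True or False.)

False

There are 14 plants that are not medium-height.
There is 1 short rose plant.
The claim requires 14 > 15 × 1 = 15, which does not hold.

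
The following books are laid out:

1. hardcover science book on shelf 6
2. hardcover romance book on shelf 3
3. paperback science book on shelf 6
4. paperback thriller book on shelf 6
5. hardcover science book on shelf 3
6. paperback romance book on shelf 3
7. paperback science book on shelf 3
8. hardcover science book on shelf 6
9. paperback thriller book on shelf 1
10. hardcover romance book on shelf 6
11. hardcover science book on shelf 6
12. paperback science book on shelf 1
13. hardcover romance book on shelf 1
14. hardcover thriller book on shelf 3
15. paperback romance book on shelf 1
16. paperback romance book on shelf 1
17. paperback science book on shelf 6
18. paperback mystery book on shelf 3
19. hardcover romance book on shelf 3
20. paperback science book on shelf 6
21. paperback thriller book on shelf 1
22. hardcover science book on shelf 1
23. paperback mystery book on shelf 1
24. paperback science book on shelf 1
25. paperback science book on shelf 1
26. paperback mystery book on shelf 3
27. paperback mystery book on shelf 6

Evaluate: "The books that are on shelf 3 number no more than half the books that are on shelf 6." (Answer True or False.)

False

books on shelf 3: 8.
books on shelf 6: 9.
The claim requires 2 × 8 = 16 ≤ 9, which does not hold.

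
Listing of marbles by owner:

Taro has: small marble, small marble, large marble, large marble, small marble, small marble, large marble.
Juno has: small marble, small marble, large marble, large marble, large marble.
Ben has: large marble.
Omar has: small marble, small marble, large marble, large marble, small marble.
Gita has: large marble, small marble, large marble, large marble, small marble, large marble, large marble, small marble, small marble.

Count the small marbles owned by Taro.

4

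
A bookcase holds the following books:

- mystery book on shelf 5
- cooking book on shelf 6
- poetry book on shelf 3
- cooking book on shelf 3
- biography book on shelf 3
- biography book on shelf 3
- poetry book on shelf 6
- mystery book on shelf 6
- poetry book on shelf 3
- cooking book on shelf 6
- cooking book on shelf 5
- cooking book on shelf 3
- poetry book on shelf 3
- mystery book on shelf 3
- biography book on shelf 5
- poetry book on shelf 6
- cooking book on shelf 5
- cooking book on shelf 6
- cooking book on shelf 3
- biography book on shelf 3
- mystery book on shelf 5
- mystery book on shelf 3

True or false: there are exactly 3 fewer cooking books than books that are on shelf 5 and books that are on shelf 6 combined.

True

|cooking books| = 8.
books on shelf 5: 5; books on shelf 6: 6; combined: 5 + 6 = 11.
The claim requires 11 − 8 (= 3) to equal 3, which holds.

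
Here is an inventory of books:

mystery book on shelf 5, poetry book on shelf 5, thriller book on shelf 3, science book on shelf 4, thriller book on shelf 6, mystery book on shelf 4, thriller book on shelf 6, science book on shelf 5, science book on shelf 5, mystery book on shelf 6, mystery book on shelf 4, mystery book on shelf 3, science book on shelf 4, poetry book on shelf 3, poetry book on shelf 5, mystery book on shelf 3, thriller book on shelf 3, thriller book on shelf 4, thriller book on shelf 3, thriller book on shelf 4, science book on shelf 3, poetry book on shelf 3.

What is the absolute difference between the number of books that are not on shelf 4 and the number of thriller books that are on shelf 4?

books that are not on shelf 4: 16. thriller books on shelf 4: 2.
|16 − 2| = 16 − 2 = 14.

14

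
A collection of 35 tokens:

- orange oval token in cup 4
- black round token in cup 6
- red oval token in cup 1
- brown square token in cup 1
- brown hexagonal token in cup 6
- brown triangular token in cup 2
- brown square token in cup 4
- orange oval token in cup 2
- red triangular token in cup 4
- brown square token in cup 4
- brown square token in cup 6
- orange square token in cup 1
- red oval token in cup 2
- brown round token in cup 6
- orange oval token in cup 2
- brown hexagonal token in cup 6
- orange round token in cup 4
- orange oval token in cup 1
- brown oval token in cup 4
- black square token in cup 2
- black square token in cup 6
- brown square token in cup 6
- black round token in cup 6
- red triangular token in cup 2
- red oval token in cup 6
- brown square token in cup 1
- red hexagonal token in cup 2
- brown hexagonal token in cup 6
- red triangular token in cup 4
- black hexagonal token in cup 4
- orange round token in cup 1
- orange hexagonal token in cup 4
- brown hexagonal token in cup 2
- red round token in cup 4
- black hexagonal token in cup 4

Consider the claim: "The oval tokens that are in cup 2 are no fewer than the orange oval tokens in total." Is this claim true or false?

False

oval tokens in cup 2: 3.
orange oval tokens: 4.
The claim requires 3 ≥ 4, which does not hold.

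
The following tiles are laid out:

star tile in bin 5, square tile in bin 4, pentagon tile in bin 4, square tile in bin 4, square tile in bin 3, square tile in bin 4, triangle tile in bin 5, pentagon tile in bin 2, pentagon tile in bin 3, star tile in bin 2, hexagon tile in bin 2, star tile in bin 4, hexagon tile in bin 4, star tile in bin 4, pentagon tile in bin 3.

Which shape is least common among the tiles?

triangle

Counts by shape: star 4, pentagon 4, square 4, hexagon 2, triangle 1.
The minimum is 1, held uniquely by triangle.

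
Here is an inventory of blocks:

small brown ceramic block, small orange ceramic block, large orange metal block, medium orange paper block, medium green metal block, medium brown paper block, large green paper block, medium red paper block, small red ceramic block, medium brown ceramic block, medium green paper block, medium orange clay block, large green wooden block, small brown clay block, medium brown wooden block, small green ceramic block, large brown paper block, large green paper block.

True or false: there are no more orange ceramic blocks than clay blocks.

|orange ceramic blocks| = 1.
|clay blocks| = 2.
The claim requires 1 ≤ 2, which holds.

True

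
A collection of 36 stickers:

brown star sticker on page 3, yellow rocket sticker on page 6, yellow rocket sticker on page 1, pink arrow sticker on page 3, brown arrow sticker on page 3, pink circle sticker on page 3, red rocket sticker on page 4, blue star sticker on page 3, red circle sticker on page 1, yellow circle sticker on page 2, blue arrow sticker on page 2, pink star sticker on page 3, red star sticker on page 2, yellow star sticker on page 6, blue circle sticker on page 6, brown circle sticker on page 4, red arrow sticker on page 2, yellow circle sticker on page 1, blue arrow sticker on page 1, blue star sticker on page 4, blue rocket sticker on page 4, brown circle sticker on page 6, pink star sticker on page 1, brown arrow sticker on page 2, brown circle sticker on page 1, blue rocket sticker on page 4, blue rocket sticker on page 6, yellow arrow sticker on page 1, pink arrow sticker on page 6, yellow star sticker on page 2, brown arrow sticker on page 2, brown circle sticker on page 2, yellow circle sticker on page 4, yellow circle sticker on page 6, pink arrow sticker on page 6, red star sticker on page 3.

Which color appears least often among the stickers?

red

Counts by color: yellow 9, brown 8, blue 8, pink 6, red 5.
The minimum is 5, held uniquely by red.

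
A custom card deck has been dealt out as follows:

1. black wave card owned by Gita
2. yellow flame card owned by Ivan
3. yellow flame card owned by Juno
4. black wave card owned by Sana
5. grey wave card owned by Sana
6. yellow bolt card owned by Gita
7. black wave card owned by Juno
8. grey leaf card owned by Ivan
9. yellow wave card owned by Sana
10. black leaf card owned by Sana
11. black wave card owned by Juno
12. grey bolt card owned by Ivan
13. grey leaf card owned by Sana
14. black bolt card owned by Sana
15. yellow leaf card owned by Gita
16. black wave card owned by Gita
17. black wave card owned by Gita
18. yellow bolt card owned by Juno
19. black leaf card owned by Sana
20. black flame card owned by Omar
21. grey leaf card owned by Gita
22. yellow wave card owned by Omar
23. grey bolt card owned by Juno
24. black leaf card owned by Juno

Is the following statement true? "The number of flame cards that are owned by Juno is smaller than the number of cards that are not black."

|flame cards owned by Juno| = 1.
|cards that are not black| = 13.
The claim requires 1 < 13, which holds.

True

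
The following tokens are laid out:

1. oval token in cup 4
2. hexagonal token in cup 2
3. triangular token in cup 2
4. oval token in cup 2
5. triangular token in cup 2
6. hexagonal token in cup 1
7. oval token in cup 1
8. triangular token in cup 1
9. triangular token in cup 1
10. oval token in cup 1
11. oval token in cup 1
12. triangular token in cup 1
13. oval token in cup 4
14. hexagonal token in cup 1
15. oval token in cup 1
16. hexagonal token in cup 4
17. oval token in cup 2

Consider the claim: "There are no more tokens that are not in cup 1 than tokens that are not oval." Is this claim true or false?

|tokens that are not in cup 1| = 8.
|tokens that are not oval| = 9.
The claim requires 8 ≤ 9, which holds.

True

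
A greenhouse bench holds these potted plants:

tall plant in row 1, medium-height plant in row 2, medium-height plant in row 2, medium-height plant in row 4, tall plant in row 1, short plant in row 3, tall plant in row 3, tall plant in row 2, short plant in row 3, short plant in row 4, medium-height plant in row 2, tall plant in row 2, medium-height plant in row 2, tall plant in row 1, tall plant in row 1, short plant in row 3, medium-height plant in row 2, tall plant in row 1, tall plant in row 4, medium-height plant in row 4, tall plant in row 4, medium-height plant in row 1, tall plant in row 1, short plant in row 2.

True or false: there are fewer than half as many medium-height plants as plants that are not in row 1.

True

medium-height plants: 8.
plants that are not in row 1: 17.
The claim requires 2 × 8 = 16 < 17, which holds.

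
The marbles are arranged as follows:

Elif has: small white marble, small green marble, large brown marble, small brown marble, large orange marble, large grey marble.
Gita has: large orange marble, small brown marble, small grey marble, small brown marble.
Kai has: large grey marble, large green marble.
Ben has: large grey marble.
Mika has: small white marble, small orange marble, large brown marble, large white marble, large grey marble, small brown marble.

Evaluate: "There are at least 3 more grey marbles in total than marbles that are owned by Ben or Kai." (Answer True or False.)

grey marbles: 5.
marbles owned by Ben or Kai: 3.
The claim requires 5 − 3 = 2 ≥ 3, which does not hold.

False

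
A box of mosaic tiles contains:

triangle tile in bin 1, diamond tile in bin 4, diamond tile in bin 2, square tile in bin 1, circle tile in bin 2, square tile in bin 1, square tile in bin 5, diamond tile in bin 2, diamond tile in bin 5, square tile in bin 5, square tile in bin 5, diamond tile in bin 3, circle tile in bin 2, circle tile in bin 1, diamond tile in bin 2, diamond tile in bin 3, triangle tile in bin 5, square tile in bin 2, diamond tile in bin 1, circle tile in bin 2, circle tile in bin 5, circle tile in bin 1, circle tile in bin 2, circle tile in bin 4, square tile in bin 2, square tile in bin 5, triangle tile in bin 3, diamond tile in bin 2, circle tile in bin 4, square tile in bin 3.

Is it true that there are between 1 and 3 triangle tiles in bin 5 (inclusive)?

triangle tiles in bin 5: 1.
The claim requires 1 ≤ 1 ≤ 3, which holds.

True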